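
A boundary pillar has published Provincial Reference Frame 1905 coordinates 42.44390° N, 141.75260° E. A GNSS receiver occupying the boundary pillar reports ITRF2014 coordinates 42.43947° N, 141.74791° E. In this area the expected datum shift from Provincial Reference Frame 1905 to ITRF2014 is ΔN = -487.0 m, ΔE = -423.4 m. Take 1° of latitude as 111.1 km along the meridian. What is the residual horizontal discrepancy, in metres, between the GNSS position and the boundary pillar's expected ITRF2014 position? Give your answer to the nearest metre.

Observed coordinate differences: Δφ = -0.00443°, Δλ = -0.00469°.
Converting to metres (1° lat = 111100 m, cos φ = 0.737938): observed ΔN = -492.2 m, observed ΔE = -384.5 m.
Subtracting the expected shift leaves a residual of -492.2 − (-487.0) = -5.2 m north and -384.5 − (-423.4) = 38.9 m east.
Residual distance = √((-5.2)² + 38.9²) = 39.2 m.

39 m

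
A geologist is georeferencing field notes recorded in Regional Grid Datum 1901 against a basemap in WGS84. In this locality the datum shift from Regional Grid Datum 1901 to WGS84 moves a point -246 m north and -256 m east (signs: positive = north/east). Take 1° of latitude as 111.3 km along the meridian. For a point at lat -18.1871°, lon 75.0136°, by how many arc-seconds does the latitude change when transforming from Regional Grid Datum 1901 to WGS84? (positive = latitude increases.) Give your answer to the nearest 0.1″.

1° of latitude = 111.3 km, so Δφ = -246.0 / 111300 = -0.0022102° = -7.957″.

Δφ = -8.0″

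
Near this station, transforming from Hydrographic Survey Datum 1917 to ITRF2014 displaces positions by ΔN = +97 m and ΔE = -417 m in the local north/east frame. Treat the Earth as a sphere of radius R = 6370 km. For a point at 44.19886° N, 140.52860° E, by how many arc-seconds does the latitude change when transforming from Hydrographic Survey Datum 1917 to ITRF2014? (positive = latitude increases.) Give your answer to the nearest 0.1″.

On a sphere of radius R, 1 rad of latitude = R, so Δφ = ΔN / R = 97.0 / 6370000 = 1.5228e-05 rad = 3.141″.

Δφ = 3.1″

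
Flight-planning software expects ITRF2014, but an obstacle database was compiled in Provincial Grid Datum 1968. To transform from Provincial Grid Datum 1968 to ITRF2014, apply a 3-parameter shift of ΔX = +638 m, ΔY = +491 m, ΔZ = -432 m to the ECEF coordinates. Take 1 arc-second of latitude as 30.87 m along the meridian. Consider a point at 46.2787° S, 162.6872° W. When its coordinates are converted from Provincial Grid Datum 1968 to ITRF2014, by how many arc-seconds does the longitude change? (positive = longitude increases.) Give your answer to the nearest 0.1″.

sin φ = -0.722710, cos φ = 0.691151, sin λ = -0.297588, cos λ = -0.954694.
East component: ΔE = −sin λ·ΔX + cos λ·ΔY = −(-0.297588)(638) + (-0.954694)(491) = -278.89 m.
1° of latitude spans 3600 × 30.87 = 111132 m; at latitude φ, 1° of longitude spans that × cos φ = 76809.0 m, so Δλ = -278.89 / 76809.0 × 3600 = -13.072″.

Δλ = -13.1″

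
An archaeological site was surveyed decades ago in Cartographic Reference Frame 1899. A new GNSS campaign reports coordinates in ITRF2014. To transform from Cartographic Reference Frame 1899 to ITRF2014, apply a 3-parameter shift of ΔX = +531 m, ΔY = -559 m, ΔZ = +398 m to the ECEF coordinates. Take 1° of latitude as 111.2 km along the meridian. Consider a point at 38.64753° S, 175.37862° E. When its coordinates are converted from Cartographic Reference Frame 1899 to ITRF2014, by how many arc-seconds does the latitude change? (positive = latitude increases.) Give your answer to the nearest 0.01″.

sin φ = -0.624528, cos φ = 0.781003, sin λ = 0.080571, cos λ = -0.996749.
North component: ΔN = −sin φ cos λ·ΔX − sin φ sin λ·ΔY + cos φ·ΔZ = −(-0.624528)(-0.996749)(531) − (-0.624528)(0.080571)(-559) + (0.781003)(398) = -47.84 m.
1° of latitude spans 111200 m, so Δφ = -47.84 / 111200 × 3600 = -1.549″.

Δφ = -1.55″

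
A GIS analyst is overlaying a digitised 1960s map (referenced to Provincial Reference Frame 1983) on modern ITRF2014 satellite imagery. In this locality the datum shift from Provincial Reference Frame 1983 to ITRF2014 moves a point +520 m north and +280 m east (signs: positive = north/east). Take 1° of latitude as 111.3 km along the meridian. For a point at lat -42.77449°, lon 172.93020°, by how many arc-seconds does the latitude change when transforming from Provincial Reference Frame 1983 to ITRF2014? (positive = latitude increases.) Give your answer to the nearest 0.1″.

1° of latitude = 111.3 km, so Δφ = 520.0 / 111300 = 0.0046721° = 16.819″.

Δφ = 16.8″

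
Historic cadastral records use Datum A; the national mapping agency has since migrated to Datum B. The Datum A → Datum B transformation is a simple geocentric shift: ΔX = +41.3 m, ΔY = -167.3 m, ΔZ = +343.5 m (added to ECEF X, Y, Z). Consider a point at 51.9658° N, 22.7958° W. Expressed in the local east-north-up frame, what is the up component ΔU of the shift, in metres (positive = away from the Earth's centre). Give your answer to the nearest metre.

At φ = 51.9658°, λ = -22.7958°: sin φ = 0.787643, cos φ = 0.616132, sin λ = -0.387448, cos λ = 0.921892.
ΔU = cos φ cos λ·ΔX + cos φ sin λ·ΔY + sin φ·ΔZ = (0.616132)(0.921892)(41.3) + (0.616132)(-0.387448)(-167.3) + (0.787643)(343.5) = 333.95 m.

ΔU = 334 m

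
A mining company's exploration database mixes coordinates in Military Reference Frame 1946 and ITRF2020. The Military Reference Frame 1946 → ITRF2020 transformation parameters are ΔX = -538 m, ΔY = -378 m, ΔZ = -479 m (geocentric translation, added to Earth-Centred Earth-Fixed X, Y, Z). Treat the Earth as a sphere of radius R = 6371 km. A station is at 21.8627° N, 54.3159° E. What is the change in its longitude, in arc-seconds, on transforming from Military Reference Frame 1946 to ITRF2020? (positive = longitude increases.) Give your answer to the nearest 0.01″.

sin φ = 0.372384, cos φ = 0.928079, sin λ = 0.812245, cos λ = 0.583316.
East component: ΔE = −sin λ·ΔX + cos λ·ΔY = −(0.812245)(-538) + (0.583316)(-378) = 216.49 m.
1° of latitude spans πR/180 = 111195 m; at latitude φ, 1° of longitude spans that × cos φ = 103197.7 m, so Δλ = 216.49 / 103197.7 × 3600 = 7.552″.

Δλ = 7.55″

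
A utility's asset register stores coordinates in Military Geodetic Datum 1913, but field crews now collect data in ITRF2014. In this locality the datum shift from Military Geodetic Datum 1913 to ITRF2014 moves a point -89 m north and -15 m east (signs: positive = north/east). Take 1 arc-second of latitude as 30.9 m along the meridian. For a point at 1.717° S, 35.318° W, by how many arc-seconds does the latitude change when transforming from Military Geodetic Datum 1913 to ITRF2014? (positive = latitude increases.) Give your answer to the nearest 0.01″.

Δφ = -2.88″

1″ of latitude = 30.90 m, so Δφ = -89.0 / 30.90 = -2.880″.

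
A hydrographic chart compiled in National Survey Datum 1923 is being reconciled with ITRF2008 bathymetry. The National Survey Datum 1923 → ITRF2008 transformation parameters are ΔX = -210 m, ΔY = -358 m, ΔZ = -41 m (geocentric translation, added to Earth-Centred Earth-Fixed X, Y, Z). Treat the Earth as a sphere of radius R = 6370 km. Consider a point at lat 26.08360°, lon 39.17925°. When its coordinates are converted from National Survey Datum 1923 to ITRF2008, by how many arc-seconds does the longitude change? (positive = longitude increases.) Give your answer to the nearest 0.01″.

Δλ = -5.22″

sin φ = 0.439682, cos φ = 0.898153, sin λ = 0.631749, cos λ = 0.775173.
East component: ΔE = −sin λ·ΔX + cos λ·ΔY = −(0.631749)(-210) + (0.775173)(-358) = -144.84 m.
1° of latitude spans πR/180 = 111177 m; at latitude φ, 1° of longitude spans that × cos φ = 99854.4 m, so Δλ = -144.84 / 99854.4 × 3600 = -5.222″.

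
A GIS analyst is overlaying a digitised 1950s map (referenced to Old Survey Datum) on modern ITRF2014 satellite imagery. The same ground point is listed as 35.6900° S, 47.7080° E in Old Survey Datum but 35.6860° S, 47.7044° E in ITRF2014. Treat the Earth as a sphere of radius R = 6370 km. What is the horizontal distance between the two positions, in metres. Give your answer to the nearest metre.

Δφ = -35.6860° − -35.6900° = +0.0040°; Δλ = 47.7044° − 47.7080° = -0.0036°.
1° along a meridian = πR/180 = 111177 m.
ΔN = Δφ × 111177 = 444.7 m; ΔE = Δλ × 111177 × cos(-35.6900°) = -0.0036 × 111177 × 0.812185 = -325.1 m.
Distance = √(ΔE² + ΔN²) = √((-325.1)² + 444.7²) = 550.9 m.

551 m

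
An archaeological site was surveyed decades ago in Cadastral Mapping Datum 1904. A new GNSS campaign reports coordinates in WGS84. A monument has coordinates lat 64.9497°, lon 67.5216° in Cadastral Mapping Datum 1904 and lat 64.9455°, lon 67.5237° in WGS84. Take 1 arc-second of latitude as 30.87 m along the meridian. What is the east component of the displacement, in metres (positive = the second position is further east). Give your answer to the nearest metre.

Δφ = 64.9455° − 64.9497° = -0.0042°; Δλ = 67.5237° − 67.5216° = +0.0021°.
1° of latitude = 3600 × 30.87 = 111132 m.
ΔN = Δφ × 111132 = -466.8 m; ΔE = Δλ × 111132 × cos(64.9497°) = +0.0021 × 111132 × 0.423414 = 98.8 m.

ΔE = 99 m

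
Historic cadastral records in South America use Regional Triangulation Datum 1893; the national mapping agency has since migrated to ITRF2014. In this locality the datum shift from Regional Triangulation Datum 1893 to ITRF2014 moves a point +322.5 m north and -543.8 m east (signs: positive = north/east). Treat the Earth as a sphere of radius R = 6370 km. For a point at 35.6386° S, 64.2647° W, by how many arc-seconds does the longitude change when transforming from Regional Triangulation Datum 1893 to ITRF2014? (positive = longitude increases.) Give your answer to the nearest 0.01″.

At latitude -35.6386°, cos φ = 0.812708.
One radian of longitude at latitude φ spans R cos φ, so Δλ = ΔE / (R cos φ) = -543.8 / (6370000 × 0.812708) = -1.0504e-04 rad = -21.667″.

Δλ = -21.67″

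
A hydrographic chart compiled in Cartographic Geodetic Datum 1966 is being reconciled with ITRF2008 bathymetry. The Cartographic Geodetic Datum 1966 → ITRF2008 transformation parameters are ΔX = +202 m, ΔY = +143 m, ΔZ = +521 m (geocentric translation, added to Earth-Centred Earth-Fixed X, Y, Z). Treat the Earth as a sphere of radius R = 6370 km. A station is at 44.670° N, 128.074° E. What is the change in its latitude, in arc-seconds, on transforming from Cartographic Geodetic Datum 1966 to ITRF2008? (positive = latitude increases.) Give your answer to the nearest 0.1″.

sin φ = 0.703022, cos φ = 0.711168, sin λ = 0.787215, cos λ = -0.616679.
North component: ΔN = −sin φ cos λ·ΔX − sin φ sin λ·ΔY + cos φ·ΔZ = −(0.703022)(-0.616679)(202) − (0.703022)(0.787215)(143) + (0.711168)(521) = 378.95 m.
1° of latitude spans πR/180 = 111177 m, so Δφ = 378.95 / 111177 × 3600 = 12.271″.

Δφ = 12.3″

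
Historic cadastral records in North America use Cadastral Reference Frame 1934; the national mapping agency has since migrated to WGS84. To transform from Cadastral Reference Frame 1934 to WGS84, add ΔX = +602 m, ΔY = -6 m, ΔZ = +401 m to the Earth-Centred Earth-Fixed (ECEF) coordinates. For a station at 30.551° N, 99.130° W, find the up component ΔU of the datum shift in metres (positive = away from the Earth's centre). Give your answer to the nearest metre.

ΔU = 127 m

The local up (radial) axis is (cos φ cos λ, cos φ sin λ, sin φ), giving ΔU = -82.262 + 5.102 + 203.830 = 126.67 m.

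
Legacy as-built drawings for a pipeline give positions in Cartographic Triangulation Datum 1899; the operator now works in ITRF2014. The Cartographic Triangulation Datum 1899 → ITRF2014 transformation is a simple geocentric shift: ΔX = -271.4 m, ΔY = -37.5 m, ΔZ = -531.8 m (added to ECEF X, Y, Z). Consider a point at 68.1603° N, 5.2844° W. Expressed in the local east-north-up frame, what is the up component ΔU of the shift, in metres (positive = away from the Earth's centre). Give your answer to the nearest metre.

The local up (radial) axis is (cos φ cos λ, cos φ sin λ, sin φ), giving ΔU = -100.535 + 1.285 − 493.632 = -592.88 m.

ΔU = -593 m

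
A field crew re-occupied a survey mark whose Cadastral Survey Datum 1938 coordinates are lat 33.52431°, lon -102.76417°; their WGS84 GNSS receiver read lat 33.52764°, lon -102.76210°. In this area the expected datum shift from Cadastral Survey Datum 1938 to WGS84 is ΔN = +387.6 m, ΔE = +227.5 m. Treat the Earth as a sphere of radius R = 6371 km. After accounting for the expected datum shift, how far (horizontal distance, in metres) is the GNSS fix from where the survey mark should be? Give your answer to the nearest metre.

40 m

Observed coordinate differences: Δφ = +0.00333°, Δλ = +0.00207°.
Converting to metres (1° lat = 111195 m, cos φ = 0.833652): observed ΔN = 370.3 m, observed ΔE = 191.9 m.
Subtracting the expected shift leaves a residual of 370.3 − (387.6) = -17.3 m north and 191.9 − (227.5) = -35.6 m east.
Residual distance = √((-17.3)² + (-35.6)²) = 39.6 m.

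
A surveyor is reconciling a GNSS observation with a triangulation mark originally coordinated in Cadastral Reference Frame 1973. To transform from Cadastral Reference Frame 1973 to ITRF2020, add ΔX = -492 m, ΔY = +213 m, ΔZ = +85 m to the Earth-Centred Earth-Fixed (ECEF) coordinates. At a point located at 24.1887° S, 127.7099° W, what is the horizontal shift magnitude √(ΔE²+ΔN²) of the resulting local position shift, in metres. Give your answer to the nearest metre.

At φ = -24.1887°, λ = -127.7099°: sin φ = -0.409743, cos φ = 0.912201, sin λ = -0.791118, cos λ = -0.611664.
ΔE = −sin λ·ΔX + cos λ·ΔY = −(-0.791118)·(-492) + (-0.611664)·(213) = -519.51 m.
ΔN = −sin φ cos λ·ΔX − sin φ sin λ·ΔY + cos φ·ΔZ = −(-0.409743)(-0.611664)(-492) − (-0.409743)(-0.791118)(213) + (0.912201)(85) = 131.80 m.
Horizontal magnitude = √(ΔE² + ΔN²) = √((-519.51)² + 131.80²) = 535.97 m.

536 m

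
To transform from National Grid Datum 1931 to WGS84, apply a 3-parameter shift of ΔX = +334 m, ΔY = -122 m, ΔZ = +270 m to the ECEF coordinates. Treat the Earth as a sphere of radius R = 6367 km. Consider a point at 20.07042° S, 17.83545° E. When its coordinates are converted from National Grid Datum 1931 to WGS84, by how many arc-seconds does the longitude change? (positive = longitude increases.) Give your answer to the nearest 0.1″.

Δλ = -7.5″

sin φ = -0.343175, cos φ = 0.939272, sin λ = 0.306284, cos λ = 0.951940.
East component: ΔE = −sin λ·ΔX + cos λ·ΔY = −(0.306284)(334) + (0.951940)(-122) = -218.44 m.
1° of latitude spans πR/180 = 111125 m; at latitude φ, 1° of longitude spans that × cos φ = 104376.7 m, so Δλ = -218.44 / 104376.7 × 3600 = -7.534″.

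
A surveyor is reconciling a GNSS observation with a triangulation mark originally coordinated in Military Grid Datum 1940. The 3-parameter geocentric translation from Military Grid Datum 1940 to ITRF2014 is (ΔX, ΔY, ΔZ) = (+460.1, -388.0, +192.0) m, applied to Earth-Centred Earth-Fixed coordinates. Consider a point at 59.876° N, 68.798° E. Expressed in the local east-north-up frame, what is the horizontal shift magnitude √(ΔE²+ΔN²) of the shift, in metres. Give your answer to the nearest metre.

628 m

At φ = 59.876°, λ = 68.798°: sin φ = 0.864941, cos φ = 0.501873, sin λ = 0.932311, cos λ = 0.361657.
ΔE = −sin λ·ΔX + cos λ·ΔY = −(0.932311)·(460.1) + (0.361657)·(-388.0) = -569.28 m.
ΔN = −sin φ cos λ·ΔX − sin φ sin λ·ΔY + cos φ·ΔZ = −(0.864941)(0.361657)(460.1) − (0.864941)(0.932311)(-388.0) + (0.501873)(192.0) = 265.32 m.
Horizontal magnitude = √(ΔE² + ΔN²) = √((-569.28)² + 265.32²) = 628.07 m.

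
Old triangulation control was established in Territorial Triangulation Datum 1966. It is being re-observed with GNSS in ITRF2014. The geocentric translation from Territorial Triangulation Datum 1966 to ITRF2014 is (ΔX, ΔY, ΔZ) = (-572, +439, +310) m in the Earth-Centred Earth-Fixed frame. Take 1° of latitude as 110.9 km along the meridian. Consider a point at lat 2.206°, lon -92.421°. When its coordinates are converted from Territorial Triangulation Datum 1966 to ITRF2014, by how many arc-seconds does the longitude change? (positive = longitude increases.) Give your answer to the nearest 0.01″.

sin φ = 0.038492, cos φ = 0.999259, sin λ = -0.999107, cos λ = -0.042242.
East component: ΔE = −sin λ·ΔX + cos λ·ΔY = −(-0.999107)(-572) + (-0.042242)(439) = -590.03 m.
1° of latitude spans 110900 m; at latitude φ, 1° of longitude spans that × cos φ = 110817.8 m, so Δλ = -590.03 / 110817.8 × 3600 = -19.168″.

Δλ = -19.17″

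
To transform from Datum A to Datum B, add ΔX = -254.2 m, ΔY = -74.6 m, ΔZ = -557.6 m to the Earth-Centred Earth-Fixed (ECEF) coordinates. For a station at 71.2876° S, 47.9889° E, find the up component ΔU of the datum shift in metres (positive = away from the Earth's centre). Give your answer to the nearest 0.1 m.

ΔU = 455.8 m

At φ = -71.2876°, λ = 47.9889°: sin φ = -0.947141, cos φ = 0.320818, sin λ = 0.743015, cos λ = 0.669275.
ΔU = cos φ cos λ·ΔX + cos φ sin λ·ΔY + sin φ·ΔZ = (0.320818)(0.669275)(-254.2) + (0.320818)(0.743015)(-74.6) + (-0.947141)(-557.6) = 455.76 m.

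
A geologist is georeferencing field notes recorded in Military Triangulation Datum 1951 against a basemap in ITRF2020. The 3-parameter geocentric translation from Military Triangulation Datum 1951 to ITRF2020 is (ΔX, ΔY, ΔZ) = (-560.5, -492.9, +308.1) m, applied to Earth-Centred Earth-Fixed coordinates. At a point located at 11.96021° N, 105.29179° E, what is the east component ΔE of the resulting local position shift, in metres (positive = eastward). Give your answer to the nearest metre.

ΔE = 671 m

At φ = 11.96021°, λ = 105.29179°: sin φ = 0.207232, cos φ = 0.978292, sin λ = 0.964595, cos λ = -0.263735.
ΔE = −sin λ·ΔX + cos λ·ΔY = −(0.964595)·(-560.5) + (-0.263735)·(-492.9) = 670.65 m.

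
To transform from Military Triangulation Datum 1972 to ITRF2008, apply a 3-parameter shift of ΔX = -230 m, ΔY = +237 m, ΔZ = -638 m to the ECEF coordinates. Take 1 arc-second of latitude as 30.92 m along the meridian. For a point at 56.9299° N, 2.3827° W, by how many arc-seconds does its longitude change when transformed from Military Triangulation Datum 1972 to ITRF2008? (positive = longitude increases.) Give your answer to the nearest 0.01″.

sin φ = 0.838004, cos φ = 0.545665, sin λ = -0.041574, cos λ = 0.999135.
East component: ΔE = −sin λ·ΔX + cos λ·ΔY = −(-0.041574)(-230) + (0.999135)(237) = 227.23 m.
1° of latitude spans 3600 × 30.92 = 111312 m; at latitude φ, 1° of longitude spans that × cos φ = 60739.0 m, so Δλ = 227.23 / 60739.0 × 3600 = 13.468″.

Δλ = 13.47″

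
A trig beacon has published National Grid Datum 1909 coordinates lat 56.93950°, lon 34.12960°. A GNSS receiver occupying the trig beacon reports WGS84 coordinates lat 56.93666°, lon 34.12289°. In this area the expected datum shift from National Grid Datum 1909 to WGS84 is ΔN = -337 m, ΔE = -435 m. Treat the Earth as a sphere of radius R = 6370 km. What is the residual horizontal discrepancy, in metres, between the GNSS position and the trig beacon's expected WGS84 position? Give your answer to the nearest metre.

Observed coordinate differences: Δφ = -0.00284°, Δλ = -0.00671°.
Converting to metres (1° lat = 111177 m, cos φ = 0.545524): observed ΔN = -315.7 m, observed ΔE = -407.0 m.
Subtracting the expected shift leaves a residual of -315.7 − (-337) = 21.3 m north and -407.0 − (-435) = 28.0 m east.
Residual distance = √(21.3² + 28.0²) = 35.2 m.

35 m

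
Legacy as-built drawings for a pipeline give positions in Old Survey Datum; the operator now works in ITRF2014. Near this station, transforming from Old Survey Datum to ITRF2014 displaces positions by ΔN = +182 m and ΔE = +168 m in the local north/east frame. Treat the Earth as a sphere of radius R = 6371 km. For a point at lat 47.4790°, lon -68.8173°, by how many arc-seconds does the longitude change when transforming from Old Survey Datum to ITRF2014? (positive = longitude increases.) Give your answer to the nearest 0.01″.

Δλ = 8.05″

At latitude 47.4790°, cos φ = 0.675860.
One radian of longitude at latitude φ spans R cos φ, so Δλ = ΔE / (R cos φ) = 168.0 / (6371000 × 0.675860) = 3.9016e-05 rad = 8.048″.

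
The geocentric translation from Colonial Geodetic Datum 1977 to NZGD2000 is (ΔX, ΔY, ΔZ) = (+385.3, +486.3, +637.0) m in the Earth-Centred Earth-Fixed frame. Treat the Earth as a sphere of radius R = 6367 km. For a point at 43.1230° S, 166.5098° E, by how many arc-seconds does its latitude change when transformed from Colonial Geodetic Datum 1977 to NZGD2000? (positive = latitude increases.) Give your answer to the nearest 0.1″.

sin φ = -0.683567, cos φ = 0.729888, sin λ = 0.233279, cos λ = -0.972410.
North component: ΔN = −sin φ cos λ·ΔX − sin φ sin λ·ΔY + cos φ·ΔZ = −(-0.683567)(-0.972410)(385.3) − (-0.683567)(0.233279)(486.3) + (0.729888)(637.0) = 286.37 m.
1° of latitude spans πR/180 = 111125 m, so Δφ = 286.37 / 111125 × 3600 = 9.277″.

Δφ = 9.3″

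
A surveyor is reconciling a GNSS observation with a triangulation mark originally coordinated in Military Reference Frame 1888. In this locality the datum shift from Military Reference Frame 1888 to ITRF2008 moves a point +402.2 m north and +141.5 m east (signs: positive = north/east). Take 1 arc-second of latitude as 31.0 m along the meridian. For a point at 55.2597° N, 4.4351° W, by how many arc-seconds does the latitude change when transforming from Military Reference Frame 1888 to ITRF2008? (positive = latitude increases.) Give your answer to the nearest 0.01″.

Δφ = 12.97″

1″ of latitude = 31.00 m, so Δφ = 402.2 / 31.00 = 12.974″.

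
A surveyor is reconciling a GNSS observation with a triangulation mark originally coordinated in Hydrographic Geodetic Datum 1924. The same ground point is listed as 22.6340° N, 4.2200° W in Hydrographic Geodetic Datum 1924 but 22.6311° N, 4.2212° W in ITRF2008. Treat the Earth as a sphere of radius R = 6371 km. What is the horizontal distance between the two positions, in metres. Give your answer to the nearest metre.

345 m

Δφ = 22.6311° − 22.6340° = -0.0029°; Δλ = -4.2212° − -4.2200° = -0.0012°.
1° along a meridian = πR/180 = 111195 m.
ΔN = Δφ × 111195 = -322.5 m; ΔE = Δλ × 111195 × cos(22.6340°) = -0.0012 × 111195 × 0.922982 = -123.2 m.
Distance = √(ΔE² + ΔN²) = √((-123.2)² + (-322.5)²) = 345.2 m.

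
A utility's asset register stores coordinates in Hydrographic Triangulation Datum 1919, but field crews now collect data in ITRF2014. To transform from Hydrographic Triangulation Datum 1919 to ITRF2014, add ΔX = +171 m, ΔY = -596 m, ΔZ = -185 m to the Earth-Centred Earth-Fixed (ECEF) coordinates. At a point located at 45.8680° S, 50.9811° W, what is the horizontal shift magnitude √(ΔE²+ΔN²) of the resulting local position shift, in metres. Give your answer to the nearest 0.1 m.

The local east axis at (φ, λ) is (−sin λ, cos λ, 0), so ΔE = −sin(-50.9811°)·171 + cos(-50.9811°)·(-596) = -242.37 m.
The local north axis is (−sin φ cos λ, −sin φ sin λ, cos φ), giving ΔN = 77.270 + 332.352 − 128.818 = 280.80 m.
Horizontal magnitude = √(ΔE² + ΔN²) = √((-242.37)² + 280.80²) = 370.94 m.

370.9 m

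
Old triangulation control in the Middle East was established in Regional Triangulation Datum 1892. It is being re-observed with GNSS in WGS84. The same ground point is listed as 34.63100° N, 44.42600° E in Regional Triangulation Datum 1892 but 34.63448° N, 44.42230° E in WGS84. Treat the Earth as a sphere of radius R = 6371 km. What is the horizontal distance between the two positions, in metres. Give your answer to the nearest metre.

Δφ = 34.63448° − 34.63100° = +0.00348°; Δλ = 44.42230° − 44.42600° = -0.00370°.
1° along a meridian = πR/180 = 111195 m.
ΔN = Δφ × 111195 = 387.0 m; ΔE = Δλ × 111195 × cos(34.63100°) = -0.00370 × 111195 × 0.822829 = -338.5 m.
Distance = √(ΔE² + ΔN²) = √((-338.5)² + 387.0²) = 514.1 m.

514 m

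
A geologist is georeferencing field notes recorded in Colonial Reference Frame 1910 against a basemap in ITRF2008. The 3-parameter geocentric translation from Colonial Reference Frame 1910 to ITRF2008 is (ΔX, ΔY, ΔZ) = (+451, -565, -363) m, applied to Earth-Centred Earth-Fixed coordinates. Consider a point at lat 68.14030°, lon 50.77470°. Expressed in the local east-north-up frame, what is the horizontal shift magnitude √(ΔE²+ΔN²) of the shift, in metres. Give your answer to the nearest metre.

At φ = 68.14030°, λ = 50.77470°: sin φ = 0.928098, cos φ = 0.372335, sin λ = 0.774665, cos λ = 0.632371.
ΔE = −sin λ·ΔX + cos λ·ΔY = −(0.774665)·(451) + (0.632371)·(-565) = -706.66 m.
ΔN = −sin φ cos λ·ΔX − sin φ sin λ·ΔY + cos φ·ΔZ = −(0.928098)(0.632371)(451) − (0.928098)(0.774665)(-565) + (0.372335)(-363) = 6.36 m.
Horizontal magnitude = √(ΔE² + ΔN²) = √((-706.66)² + 6.36²) = 706.69 m.

707 m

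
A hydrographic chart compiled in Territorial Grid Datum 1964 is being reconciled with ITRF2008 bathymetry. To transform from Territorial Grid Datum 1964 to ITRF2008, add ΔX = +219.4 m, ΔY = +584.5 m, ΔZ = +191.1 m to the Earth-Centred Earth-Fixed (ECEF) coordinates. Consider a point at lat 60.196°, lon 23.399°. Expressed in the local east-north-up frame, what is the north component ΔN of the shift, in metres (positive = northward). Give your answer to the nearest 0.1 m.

ΔN = -281.2 m

At φ = 60.196°, λ = 23.399°: sin φ = 0.867731, cos φ = 0.497035, sin λ = 0.397132, cos λ = 0.917762.
ΔN = −sin φ cos λ·ΔX − sin φ sin λ·ΔY + cos φ·ΔZ = −(0.867731)(0.917762)(219.4) − (0.867731)(0.397132)(584.5) + (0.497035)(191.1) = -281.16 m.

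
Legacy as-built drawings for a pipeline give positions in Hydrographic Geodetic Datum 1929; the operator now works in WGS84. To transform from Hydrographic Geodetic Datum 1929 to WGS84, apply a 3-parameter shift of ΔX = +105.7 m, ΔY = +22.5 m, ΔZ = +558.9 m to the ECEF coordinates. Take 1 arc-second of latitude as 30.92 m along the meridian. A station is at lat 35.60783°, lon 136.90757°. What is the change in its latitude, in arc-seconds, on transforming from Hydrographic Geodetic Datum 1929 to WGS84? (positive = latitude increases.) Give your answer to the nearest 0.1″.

sin φ = 0.582234, cos φ = 0.813021, sin λ = 0.683177, cos λ = -0.730253.
North component: ΔN = −sin φ cos λ·ΔX − sin φ sin λ·ΔY + cos φ·ΔZ = −(0.582234)(-0.730253)(105.7) − (0.582234)(0.683177)(22.5) + (0.813021)(558.9) = 490.39 m.
1° of latitude spans 3600 × 30.92 = 111312 m, so Δφ = 490.39 / 111312 × 3600 = 15.860″.

Δφ = 15.9″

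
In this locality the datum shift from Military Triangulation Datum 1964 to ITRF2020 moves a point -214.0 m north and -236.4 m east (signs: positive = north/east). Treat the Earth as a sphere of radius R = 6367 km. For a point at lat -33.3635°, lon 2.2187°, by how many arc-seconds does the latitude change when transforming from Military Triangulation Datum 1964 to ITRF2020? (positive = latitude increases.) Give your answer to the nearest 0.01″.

On a sphere of radius R, 1 rad of latitude = R, so Δφ = ΔN / R = -214.0 / 6367000 = -3.3611e-05 rad = -6.933″.

Δφ = -6.93″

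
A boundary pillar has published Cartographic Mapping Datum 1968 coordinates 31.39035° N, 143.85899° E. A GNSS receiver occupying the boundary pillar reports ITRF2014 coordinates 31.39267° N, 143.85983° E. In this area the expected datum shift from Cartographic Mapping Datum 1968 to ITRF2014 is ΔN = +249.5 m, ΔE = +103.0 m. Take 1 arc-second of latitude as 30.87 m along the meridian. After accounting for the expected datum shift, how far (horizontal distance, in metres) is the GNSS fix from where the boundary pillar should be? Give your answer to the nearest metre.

Observed coordinate differences: Δφ = +0.00232°, Δλ = +0.00084°.
Converting to metres (1° lat = 111132 m, cos φ = 0.853639): observed ΔN = 257.8 m, observed ΔE = 79.7 m.
Subtracting the expected shift leaves a residual of 257.8 − (249.5) = 8.3 m north and 79.7 − (103.0) = -23.3 m east.
Residual distance = √(8.3² + (-23.3)²) = 24.8 m.

25 m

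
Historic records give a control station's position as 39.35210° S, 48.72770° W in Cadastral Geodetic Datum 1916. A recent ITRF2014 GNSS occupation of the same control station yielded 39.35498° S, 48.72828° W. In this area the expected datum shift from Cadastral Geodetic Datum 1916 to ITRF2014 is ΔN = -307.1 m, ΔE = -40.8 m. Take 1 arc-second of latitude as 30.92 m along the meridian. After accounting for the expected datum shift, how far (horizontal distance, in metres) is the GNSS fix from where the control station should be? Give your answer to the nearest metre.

Observed coordinate differences: Δφ = -0.00288°, Δλ = -0.00058°.
Converting to metres (1° lat = 111312 m, cos φ = 0.773264): observed ΔN = -320.6 m, observed ΔE = -49.9 m.
Subtracting the expected shift leaves a residual of -320.6 − (-307.1) = -13.5 m north and -49.9 − (-40.8) = -9.1 m east.
Residual distance = √((-13.5)² + (-9.1)²) = 16.3 m.

16 m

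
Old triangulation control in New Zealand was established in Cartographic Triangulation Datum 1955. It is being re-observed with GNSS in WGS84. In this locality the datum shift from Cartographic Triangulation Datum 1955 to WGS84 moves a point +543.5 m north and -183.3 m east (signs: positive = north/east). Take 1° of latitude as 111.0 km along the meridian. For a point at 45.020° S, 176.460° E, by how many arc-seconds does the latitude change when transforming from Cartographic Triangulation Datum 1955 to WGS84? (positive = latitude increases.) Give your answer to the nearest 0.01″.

Δφ = 17.63″

1° of latitude = 111.0 km, so Δφ = 543.5 / 111000 = 0.0048964° = 17.627″.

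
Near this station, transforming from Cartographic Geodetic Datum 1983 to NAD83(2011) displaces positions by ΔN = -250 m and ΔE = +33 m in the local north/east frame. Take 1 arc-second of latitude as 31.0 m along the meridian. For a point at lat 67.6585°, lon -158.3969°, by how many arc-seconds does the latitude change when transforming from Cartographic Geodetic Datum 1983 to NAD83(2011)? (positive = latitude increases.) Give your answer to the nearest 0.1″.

Δφ = -8.1″

1″ of latitude = 31.00 m, so Δφ = -250.0 / 31.00 = -8.065″.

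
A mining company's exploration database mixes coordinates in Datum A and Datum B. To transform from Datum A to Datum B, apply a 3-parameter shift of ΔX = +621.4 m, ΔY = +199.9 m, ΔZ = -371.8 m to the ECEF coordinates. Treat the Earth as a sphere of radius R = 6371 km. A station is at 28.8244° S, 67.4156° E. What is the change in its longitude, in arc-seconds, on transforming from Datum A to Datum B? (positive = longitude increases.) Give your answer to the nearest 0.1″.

sin φ = -0.482127, cos φ = 0.876101, sin λ = 0.923315, cos λ = 0.384044.
East component: ΔE = −sin λ·ΔX + cos λ·ΔY = −(0.923315)(621.4) + (0.384044)(199.9) = -496.98 m.
1° of latitude spans πR/180 = 111195 m; at latitude φ, 1° of longitude spans that × cos φ = 97418.0 m, so Δλ = -496.98 / 97418.0 × 3600 = -18.365″.

Δλ = -18.4″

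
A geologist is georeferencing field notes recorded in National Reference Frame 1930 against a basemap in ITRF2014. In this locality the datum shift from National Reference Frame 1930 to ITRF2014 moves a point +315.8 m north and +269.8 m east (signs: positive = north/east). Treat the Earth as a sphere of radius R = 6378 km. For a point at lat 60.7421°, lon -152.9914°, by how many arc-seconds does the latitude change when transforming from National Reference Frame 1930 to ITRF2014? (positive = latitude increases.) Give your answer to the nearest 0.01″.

On a sphere of radius R, 1 rad of latitude = R, so Δφ = ΔN / R = 315.8 / 6378000 = 4.9514e-05 rad = 10.213″.

Δφ = 10.21″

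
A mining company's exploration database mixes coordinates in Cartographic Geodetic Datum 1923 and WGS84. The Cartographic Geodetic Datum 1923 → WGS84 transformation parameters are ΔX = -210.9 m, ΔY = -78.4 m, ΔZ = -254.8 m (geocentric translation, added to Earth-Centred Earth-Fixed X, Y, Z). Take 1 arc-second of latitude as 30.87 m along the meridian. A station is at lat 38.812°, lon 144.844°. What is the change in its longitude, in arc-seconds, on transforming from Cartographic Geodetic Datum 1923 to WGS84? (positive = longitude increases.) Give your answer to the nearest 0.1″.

sin φ = 0.626767, cos φ = 0.779207, sin λ = 0.575805, cos λ = -0.817587.
East component: ΔE = −sin λ·ΔX + cos λ·ΔY = −(0.575805)(-210.9) + (-0.817587)(-78.4) = 185.54 m.
1° of latitude spans 3600 × 30.87 = 111132 m; at latitude φ, 1° of longitude spans that × cos φ = 86594.8 m, so Δλ = 185.54 / 86594.8 × 3600 = 7.713″.

Δλ = 7.7″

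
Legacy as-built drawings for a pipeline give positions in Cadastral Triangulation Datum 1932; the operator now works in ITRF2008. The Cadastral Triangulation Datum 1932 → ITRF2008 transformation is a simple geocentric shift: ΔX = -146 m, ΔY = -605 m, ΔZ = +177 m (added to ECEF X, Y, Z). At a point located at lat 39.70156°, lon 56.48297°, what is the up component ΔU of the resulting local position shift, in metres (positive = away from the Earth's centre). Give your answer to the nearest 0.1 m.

At φ = 39.70156°, λ = 56.48297°: sin φ = 0.638789, cos φ = 0.769382, sin λ = 0.833722, cos λ = 0.552185.
ΔU = cos φ cos λ·ΔX + cos φ sin λ·ΔY + sin φ·ΔZ = (0.769382)(0.552185)(-146) + (0.769382)(0.833722)(-605) + (0.638789)(177) = -337.04 m.

ΔU = -337.0 m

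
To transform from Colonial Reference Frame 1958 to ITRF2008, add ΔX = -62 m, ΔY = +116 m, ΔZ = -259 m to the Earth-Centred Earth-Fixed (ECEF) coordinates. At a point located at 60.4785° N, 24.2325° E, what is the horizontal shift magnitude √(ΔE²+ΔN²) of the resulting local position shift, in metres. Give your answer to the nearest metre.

178 m

The local east axis at (φ, λ) is (−sin λ, cos λ, 0), so ΔE = −sin(24.2325°)·(-62) + cos(24.2325°)·116 = 131.23 m.
The local north axis is (−sin φ cos λ, −sin φ sin λ, cos φ), giving ΔN = 49.197 − 41.430 − 127.622 = -119.86 m.
Horizontal magnitude = √(ΔE² + ΔN²) = √(131.23² + (-119.86)²) = 177.72 m.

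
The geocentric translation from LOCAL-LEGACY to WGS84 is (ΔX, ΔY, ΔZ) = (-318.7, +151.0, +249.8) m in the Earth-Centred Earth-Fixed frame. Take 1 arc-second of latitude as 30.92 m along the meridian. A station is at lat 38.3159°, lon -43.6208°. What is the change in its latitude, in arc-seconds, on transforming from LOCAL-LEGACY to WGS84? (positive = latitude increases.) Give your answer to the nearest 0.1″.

Δφ = 13.1″

sin φ = 0.619997, cos φ = 0.784604, sin λ = -0.689882, cos λ = 0.723921.
North component: ΔN = −sin φ cos λ·ΔX − sin φ sin λ·ΔY + cos φ·ΔZ = −(0.619997)(0.723921)(-318.7) − (0.619997)(-0.689882)(151.0) + (0.784604)(249.8) = 403.62 m.
1° of latitude spans 3600 × 30.92 = 111312 m, so Δφ = 403.62 / 111312 × 3600 = 13.054″.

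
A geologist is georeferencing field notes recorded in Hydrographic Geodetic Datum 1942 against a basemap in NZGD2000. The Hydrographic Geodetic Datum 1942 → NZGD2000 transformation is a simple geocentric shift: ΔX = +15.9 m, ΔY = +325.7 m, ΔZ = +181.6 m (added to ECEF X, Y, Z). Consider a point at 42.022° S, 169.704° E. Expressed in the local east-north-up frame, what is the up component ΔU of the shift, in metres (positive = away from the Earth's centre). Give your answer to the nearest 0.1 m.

At φ = -42.022°, λ = 169.704°: sin φ = -0.669416, cos φ = 0.742888, sin λ = 0.178734, cos λ = -0.983898.
ΔU = cos φ cos λ·ΔX + cos φ sin λ·ΔY + sin φ·ΔZ = (0.742888)(-0.983898)(15.9) + (0.742888)(0.178734)(325.7) + (-0.669416)(181.6) = -89.94 m.

ΔU = -89.9 m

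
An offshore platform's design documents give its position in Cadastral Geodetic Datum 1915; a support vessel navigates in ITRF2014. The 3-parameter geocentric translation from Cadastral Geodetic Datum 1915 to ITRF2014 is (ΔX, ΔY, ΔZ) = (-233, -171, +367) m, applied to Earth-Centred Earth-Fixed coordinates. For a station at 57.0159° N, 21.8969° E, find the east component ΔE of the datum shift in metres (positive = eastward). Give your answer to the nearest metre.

The local east axis at (φ, λ) is (−sin λ, cos λ, 0), so ΔE = −sin(21.8969°)·(-233) + cos(21.8969°)·(-171) = -71.77 m.

ΔE = -72 m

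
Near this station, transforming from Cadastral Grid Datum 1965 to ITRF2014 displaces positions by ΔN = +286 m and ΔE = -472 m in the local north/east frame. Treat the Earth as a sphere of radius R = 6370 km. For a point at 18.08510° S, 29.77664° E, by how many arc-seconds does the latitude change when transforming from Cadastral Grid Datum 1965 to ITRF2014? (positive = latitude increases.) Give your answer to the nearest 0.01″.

On a sphere of radius R, 1 rad of latitude = R, so Δφ = ΔN / R = 286.0 / 6370000 = 4.4898e-05 rad = 9.261″.

Δφ = 9.26″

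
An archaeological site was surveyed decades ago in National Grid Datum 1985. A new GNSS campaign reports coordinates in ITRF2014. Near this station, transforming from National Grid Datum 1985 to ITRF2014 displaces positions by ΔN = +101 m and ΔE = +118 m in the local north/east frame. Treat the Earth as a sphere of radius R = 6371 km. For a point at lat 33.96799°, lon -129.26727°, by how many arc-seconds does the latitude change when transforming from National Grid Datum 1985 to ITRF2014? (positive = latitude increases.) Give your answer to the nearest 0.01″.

On a sphere of radius R, 1 rad of latitude = R, so Δφ = ΔN / R = 101.0 / 6371000 = 1.5853e-05 rad = 3.270″.

Δφ = 3.27″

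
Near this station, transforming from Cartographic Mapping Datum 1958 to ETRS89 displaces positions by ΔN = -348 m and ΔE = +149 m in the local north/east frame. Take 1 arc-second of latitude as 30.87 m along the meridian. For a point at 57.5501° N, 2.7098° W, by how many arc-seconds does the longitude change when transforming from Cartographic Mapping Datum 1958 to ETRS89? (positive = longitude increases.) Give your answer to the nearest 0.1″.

At latitude 57.5501°, cos φ = 0.536562.
1″ of longitude at this latitude = 30.87 × cos φ = 16.5637 m, so Δλ = 149.0 / 16.5637 = 8.996″.

Δλ = 9.0″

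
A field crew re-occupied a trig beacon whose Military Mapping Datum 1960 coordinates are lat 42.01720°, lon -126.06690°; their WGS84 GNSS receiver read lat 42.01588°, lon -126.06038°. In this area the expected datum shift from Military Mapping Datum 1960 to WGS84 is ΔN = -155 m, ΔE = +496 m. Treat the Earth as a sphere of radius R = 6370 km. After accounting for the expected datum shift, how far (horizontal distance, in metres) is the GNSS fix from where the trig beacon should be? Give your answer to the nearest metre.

43 m

Observed coordinate differences: Δφ = -0.00132°, Δλ = +0.00652°.
Converting to metres (1° lat = 111177 m, cos φ = 0.742944): observed ΔN = -146.8 m, observed ΔE = 538.5 m.
Subtracting the expected shift leaves a residual of -146.8 − (-155) = 8.2 m north and 538.5 − (496) = 42.5 m east.
Residual distance = √(8.2² + 42.5²) = 43.3 m.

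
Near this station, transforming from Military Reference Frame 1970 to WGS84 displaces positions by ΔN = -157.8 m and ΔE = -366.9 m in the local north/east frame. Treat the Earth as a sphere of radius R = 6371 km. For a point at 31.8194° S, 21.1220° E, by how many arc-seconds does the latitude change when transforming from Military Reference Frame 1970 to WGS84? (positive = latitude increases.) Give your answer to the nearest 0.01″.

On a sphere of radius R, 1 rad of latitude = R, so Δφ = ΔN / R = -157.8 / 6371000 = -2.4768e-05 rad = -5.109″.

Δφ = -5.11″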